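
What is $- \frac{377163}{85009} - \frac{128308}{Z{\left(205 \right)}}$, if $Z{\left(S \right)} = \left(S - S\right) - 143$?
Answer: $\frac{10853400463}{12156287} \approx 892.82$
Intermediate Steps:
$Z{\left(S \right)} = -143$ ($Z{\left(S \right)} = 0 - 143 = -143$)
$- \frac{377163}{85009} - \frac{128308}{Z{\left(205 \right)}} = - \frac{377163}{85009} - \frac{128308}{-143} = \left(-377163\right) \frac{1}{85009} - - \frac{128308}{143} = - \frac{377163}{85009} + \frac{128308}{143} = \frac{10853400463}{12156287}$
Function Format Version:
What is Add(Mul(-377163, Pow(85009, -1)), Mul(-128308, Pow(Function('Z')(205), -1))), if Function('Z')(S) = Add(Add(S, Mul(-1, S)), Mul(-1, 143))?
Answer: Rational(10853400463, 12156287) ≈ 892.82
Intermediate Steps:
Function('Z')(S) = -143 (Function('Z')(S) = Add(0, -143) = -143)
Add(Mul(-377163, Pow(85009, -1)), Mul(-128308, Pow(Function('Z')(205), -1))) = Add(Mul(-377163, Pow(85009, -1)), Mul(-128308, Pow(-143, -1))) = Add(Mul(-377163, Rational(1, 85009)), Mul(-128308, Rational(-1, 143))) = Add(Rational(-377163, 85009), Rational(128308, 143)) = Rational(10853400463, 12156287)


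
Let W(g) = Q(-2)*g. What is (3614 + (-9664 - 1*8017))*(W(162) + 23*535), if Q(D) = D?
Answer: -168536727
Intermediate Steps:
W(g) = -2*g
(3614 + (-9664 - 1*8017))*(W(162) + 23*535) = (3614 + (-9664 - 1*8017))*(-2*162 + 23*535) = (3614 + (-9664 - 8017))*(-324 + 12305) = (3614 - 17681)*11981 = -14067*11981 = -168536727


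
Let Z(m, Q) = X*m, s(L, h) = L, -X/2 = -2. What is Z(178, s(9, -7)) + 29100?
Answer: 29812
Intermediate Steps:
X = 4 (X = -2*(-2) = 4)
Z(m, Q) = 4*m
Z(178, s(9, -7)) + 29100 = 4*178 + 29100 = 712 + 29100 = 29812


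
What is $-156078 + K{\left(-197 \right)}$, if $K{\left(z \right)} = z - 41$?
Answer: $-156316$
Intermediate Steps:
$K{\left(z \right)} = -41 + z$ ($K{\left(z \right)} = z - 41 = -41 + z$)
$-156078 + K{\left(-197 \right)} = -156078 - 238 = -156316$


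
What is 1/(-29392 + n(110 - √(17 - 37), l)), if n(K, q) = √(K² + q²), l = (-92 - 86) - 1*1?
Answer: 1/(-29392 + √11*√(4011 - 40*I*√5)) ≈ -3.4268e-5 + 2.8e-9*I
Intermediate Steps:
l = -179 (l = -178 - 1 = -179)
1/(-29392 + n(110 - √(17 - 37), l)) = 1/(-29392 + √((110 - √(17 - 37))² + (-179)²)) = 1/(-29392 + √((110 - √(-20))² + 32041)) = 1/(-29392 + √((110 - 2*I*√5)² + 32041)) = 1/(-29392 + √(32041 + (110 - 2*I*√5)²))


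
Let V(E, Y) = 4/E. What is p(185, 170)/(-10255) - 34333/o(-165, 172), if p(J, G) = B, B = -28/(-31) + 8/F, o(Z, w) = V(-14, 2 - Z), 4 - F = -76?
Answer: 191006066232/1589525 ≈ 1.2017e+5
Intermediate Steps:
F = 80 (F = 4 - 1*(-76) = 4 + 76 = 80)
o(Z, w) = -2/7 (o(Z, w) = 4/(-14) = 4*(-1/14) = -2/7)
B = 311/310 (B = -28/(-31) + 8/80 = -28*(-1/31) + 8*(1/80) = 28/31 + ⅒ = 311/310 ≈ 1.0032)
p(J, G) = 311/310
p(185, 170)/(-10255) - 34333/o(-165, 172) = (311/310)/(-10255) - 34333/(-2/7) = (311/310)*(-1/10255) - 34333*(-7/2) = -311/3179050 + 240331/2 = 191006066232/1589525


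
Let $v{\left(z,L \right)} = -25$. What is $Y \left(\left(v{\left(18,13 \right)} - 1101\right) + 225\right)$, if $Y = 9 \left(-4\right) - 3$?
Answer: $35139$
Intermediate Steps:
$Y = -39$ ($Y = -36 - 3 = -39$)
$Y \left(\left(v{\left(18,13 \right)} - 1101\right) + 225\right) = - 39 \left(\left(-25 - 1101\right) + 225\right) = - 39 \left(-1126 + 225\right) = \left(-39\right) \left(-901\right) = 35139$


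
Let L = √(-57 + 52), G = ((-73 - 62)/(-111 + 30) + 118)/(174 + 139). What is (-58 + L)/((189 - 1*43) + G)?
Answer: -54462/137453 + 939*I*√5/137453 ≈ -0.39622 + 0.015276*I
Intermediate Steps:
G = 359/939 (G = (-135/(-81) + 118)/313 = (-135*(-1/81) + 118)*(1/313) = (5/3 + 118)*(1/313) = (359/3)*(1/313) = 359/939 ≈ 0.38232)
L = I*√5 (L = √(-5) = I*√5 ≈ 2.2361*I)
(-58 + L)/((189 - 1*43) + G) = (-58 + I*√5)/((189 - 1*43) + 359/939) = (-58 + I*√5)/((189 - 43) + 359/939) = (-58 + I*√5)/(146 + 359/939) = (-58 + I*√5)/(137453/939) = (-58 + I*√5)*(939/137453) = -54462/137453 + 939*I*√5/137453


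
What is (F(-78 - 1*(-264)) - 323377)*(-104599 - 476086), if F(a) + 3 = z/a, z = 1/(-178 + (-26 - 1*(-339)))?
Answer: 943040778520463/5022 ≈ 1.8778e+11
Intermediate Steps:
z = 1/135 (z = 1/(-178 + (-26 + 339)) = 1/(-178 + 313) = 1/135 ≈ 0.0074074)
F(a) = -3 + 1/(135*a)
(F(-78 - 1*(-264)) - 323377)*(-104599 - 476086) = ((-3 + 1/(135*(-78 - 1*(-264)))) - 323377)*(-104599 - 476086) = ((-3 + 1/(135*(-78 + 264))) - 323377)*(-580685) = ((-3 + (1/135)/186) - 323377)*(-580685) = ((-3 + (1/135)*(1/186)) - 323377)*(-580685) = ((-3 + 1/25110) - 323377)*(-580685) = (-75329/25110 - 323377)*(-580685) = -8120071799/25110*(-580685) = 943040778520463/5022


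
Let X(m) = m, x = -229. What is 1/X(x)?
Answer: -1/229 ≈ -0.0043668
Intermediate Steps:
1/X(x) = 1/(-229) = -1/229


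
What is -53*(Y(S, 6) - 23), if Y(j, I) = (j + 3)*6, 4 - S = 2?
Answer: -371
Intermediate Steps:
S = 2 (S = 4 - 1*2 = 4 - 2 = 2)
Y(j, I) = 18 + 6*j (Y(j, I) = (3 + j)*6 = 18 + 6*j)
-53*(Y(S, 6) - 23) = -53*((18 + 6*2) - 23) = -53*((18 + 12) - 23) = -53*(30 - 23) = -53*7 = -371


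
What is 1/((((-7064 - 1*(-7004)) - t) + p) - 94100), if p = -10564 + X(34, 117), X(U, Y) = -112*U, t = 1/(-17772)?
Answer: -17772/1928830703 ≈ -9.2139e-6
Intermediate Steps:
t = -1/17772 ≈ -5.6268e-5
p = -14372 (p = -10564 - 112*34 = -10564 - 3808 = -14372)
1/((((-7064 - 1*(-7004)) - t) + p) - 94100) = 1/((((-7064 - 1*(-7004)) - 1*(-1/17772)) - 14372) - 94100) = 1/((((-7064 + 7004) + 1/17772) - 14372) - 94100) = 1/(((-60 + 1/17772) - 14372) - 94100) = 1/((-1066319/17772 - 14372) - 94100) = 1/(-256485503/17772 - 94100) = 1/(-1928830703/17772) = -17772/1928830703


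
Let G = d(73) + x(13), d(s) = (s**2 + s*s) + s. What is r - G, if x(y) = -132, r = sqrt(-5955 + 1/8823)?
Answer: -10599 + 2*I*sqrt(115892231343)/8823 ≈ -10599.0 + 77.169*I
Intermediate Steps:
d(s) = s + 2*s**2 (d(s) = (s**2 + s**2) + s = 2*s**2 + s = s + 2*s**2)
r = 2*I*sqrt(115892231343)/8823 (r = sqrt(-5955 + 1/8823) = sqrt(-52540964/8823) = 2*I*sqrt(115892231343)/8823 ≈ 77.169*I)
G = 10599 (G = 73*(1 + 2*73) - 132 = 73*(1 + 146) - 132 = 73*147 - 132 = 10731 - 132 = 10599)
r - G = 2*I*sqrt(115892231343)/8823 - 1*10599 = 2*I*sqrt(115892231343)/8823 - 10599 = -10599 + 2*I*sqrt(115892231343)/8823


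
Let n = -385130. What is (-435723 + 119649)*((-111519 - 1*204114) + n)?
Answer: 221492964462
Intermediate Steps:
(-435723 + 119649)*((-111519 - 1*204114) + n) = (-435723 + 119649)*((-111519 - 1*204114) - 385130) = -316074*((-111519 - 204114) - 385130) = -316074*(-315633 - 385130) = -316074*(-700763) = 221492964462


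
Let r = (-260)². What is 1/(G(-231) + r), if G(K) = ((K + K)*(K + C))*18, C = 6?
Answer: 1/1938700 ≈ 5.1581e-7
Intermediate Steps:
r = 67600
G(K) = 36*K*(6 + K) (G(K) = ((K + K)*(K + 6))*18 = ((2*K)*(6 + K))*18 = (2*K*(6 + K))*18 = 36*K*(6 + K))
1/(G(-231) + r) = 1/(36*(-231)*(6 - 231) + 67600) = 1/(36*(-231)*(-225) + 67600) = 1/(1871100 + 67600) = 1/1938700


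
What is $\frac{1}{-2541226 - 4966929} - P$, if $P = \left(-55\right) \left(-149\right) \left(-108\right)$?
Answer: $\frac{6645167664299}{7508155} \approx 8.8506 \cdot 10^{5}$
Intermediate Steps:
$P = -885060$ ($P = 8195 \left(-108\right) = -885060$)
$\frac{1}{-2541226 - 4966929} - P = \frac{1}{-2541226 - 4966929} - -885060 = \frac{1}{-7508155} + 885060 = - \frac{1}{7508155} + 885060 = \frac{6645167664299}{7508155}$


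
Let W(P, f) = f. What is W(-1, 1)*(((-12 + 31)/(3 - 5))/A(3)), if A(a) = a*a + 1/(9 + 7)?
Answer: -152/145 ≈ -1.0483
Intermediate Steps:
A(a) = 1/16 + a² (A(a) = a² + 1/16 = 1/16 + a²)
W(-1, 1)*(((-12 + 31)/(3 - 5))/A(3)) = 1*(((-12 + 31)/(3 - 5))/(1/16 + 3²)) = 1*((19/(-2))/(1/16 + 9)) = 1*((19*(-½))/(145/16)) = 1*(-19/2*16/145) = 1*(-152/145) = -152/145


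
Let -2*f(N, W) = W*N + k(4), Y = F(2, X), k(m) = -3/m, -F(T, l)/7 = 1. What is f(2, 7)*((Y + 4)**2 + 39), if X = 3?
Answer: -318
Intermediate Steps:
F(T, l) = -7 (F(T, l) = -7*1 = -7)
Y = -7
f(N, W) = 3/8 - N*W/2 (f(N, W) = -(W*N - 3/4)/2 = -(N*W - 3*1/4)/2 = -(N*W - 3/4)/2 = -(-3/4 + N*W)/2 = 3/8 - N*W/2)
f(2, 7)*((Y + 4)**2 + 39) = (3/8 - 1/2*2*7)*((-7 + 4)**2 + 39) = (3/8 - 7)*((-3)**2 + 39) = -53*(9 + 39)/8 = -53/8*48 = -318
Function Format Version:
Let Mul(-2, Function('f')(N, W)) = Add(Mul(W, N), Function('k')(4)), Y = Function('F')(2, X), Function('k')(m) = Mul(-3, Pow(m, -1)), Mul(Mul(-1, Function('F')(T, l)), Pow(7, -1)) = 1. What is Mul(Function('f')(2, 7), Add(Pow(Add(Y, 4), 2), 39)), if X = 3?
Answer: -318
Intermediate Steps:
Function('F')(T, l) = -7 (Function('F')(T, l) = Mul(-7, 1) = -7)
Y = -7
Function('f')(N, W) = Add(Rational(3, 8), Mul(Rational(-1, 2), N, W)) (Function('f')(N, W) = Mul(Rational(-1, 2), Add(Mul(W, N), Mul(-3, Pow(4, -1)))) = Mul(Rational(-1, 2), Add(Mul(N, W), Mul(-3, Rational(1, 4)))) = Mul(Rational(-1, 2), Add(Mul(N, W), Rational(-3, 4))) = Mul(Rational(-1, 2), Add(Rational(-3, 4), Mul(N, W))) = Add(Rational(3, 8), Mul(Rational(-1, 2), N, W)))
Mul(Function('f')(2, 7), Add(Pow(Add(Y, 4), 2), 39)) = Mul(Add(Rational(3, 8), Mul(Rational(-1, 2), 2, 7)), Add(Pow(Add(-7, 4), 2), 39)) = Mul(Add(Rational(3, 8), -7), Add(Pow(-3, 2), 39)) = Mul(Rational(-53, 8), Add(9, 39)) = Mul(Rational(-53, 8), 48) = -318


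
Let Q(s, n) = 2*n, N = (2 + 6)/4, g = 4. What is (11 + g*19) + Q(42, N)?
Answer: 91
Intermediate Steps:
N = 2 (N = (¼)*8 = 2)
(11 + g*19) + Q(42, N) = (11 + 4*19) + 2*2 = (11 + 76) + 4 = 87 + 4 = 91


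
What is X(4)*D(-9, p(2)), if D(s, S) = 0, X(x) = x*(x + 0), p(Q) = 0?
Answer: 0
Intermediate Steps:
X(x) = x² (X(x) = x*x = x²)
X(4)*D(-9, p(2)) = 4²*0 = 16*0 = 0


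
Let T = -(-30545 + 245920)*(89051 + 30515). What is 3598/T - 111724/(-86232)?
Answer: 359632915027033/277575712227750 ≈ 1.2956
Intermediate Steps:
T = -25751527250 (T = -215375*119566 = -1*25751527250 = -25751527250)
3598/T - 111724/(-86232) = 3598/(-25751527250) - 111724/(-86232) = 3598*(-1/25751527250) - 111724*(-1/86232) = -1799/12875763625 + 27931/21558 = 359632915027033/277575712227750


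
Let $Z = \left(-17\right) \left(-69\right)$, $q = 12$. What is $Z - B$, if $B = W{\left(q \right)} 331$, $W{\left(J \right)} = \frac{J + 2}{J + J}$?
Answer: $\frac{11759}{12} \approx 979.92$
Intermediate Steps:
$W{\left(J \right)} = \frac{2 + J}{2 J}$
$Z = 1173$
$B = \frac{2317}{12}$ ($B = \frac{2 + 12}{2 \cdot 12} \cdot 331 = \frac{1}{2} \cdot \frac{1}{12} \cdot 14 \cdot 331 = \frac{7}{12} \cdot 331 = \frac{2317}{12} \approx 193.08$)
$Z - B = 1173 - \frac{2317}{12} = \frac{11759}{12}$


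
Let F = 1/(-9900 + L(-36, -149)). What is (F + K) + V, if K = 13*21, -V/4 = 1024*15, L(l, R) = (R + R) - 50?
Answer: -626839417/10248 ≈ -61167.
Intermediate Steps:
L(l, R) = -50 + 2*R (L(l, R) = 2*R - 50 = -50 + 2*R)
V = -61440 (V = -4096*15 = -4*15360 = -61440)
K = 273
F = -1/10248 (F = 1/(-9900 + (-50 + 2*(-149))) = 1/(-9900 + (-50 - 298)) = 1/(-9900 - 348) = 1/(-10248) = -1/10248 ≈ -9.7580e-5)
(F + K) + V = (-1/10248 + 273) - 61440 = 2797703/10248 - 61440 = -626839417/10248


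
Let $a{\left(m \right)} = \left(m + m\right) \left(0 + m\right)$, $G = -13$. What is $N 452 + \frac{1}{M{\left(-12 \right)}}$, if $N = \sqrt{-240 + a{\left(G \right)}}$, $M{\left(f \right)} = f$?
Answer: $- \frac{1}{12} + 3164 \sqrt{2} \approx 4474.5$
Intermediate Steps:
$a{\left(m \right)} = 2 m^{2}$ ($a{\left(m \right)} = 2 m m = 2 m^{2}$)
$N = 7 \sqrt{2}$ ($N = \sqrt{-240 + 2 \left(-13\right)^{2}} = \sqrt{-240 + 2 \cdot 169} = \sqrt{-240 + 338} = \sqrt{98} = 7 \sqrt{2} \approx 9.8995$)
$N 452 + \frac{1}{M{\left(-12 \right)}} = 7 \sqrt{2} \cdot 452 + \frac{1}{-12} = 3164 \sqrt{2} - \frac{1}{12} = - \frac{1}{12} + 3164 \sqrt{2}$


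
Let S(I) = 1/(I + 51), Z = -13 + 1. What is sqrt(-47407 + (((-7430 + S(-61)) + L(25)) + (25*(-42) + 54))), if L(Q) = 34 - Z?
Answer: I*sqrt(5578710)/10 ≈ 236.19*I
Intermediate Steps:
Z = -12
S(I) = 1/(51 + I)
L(Q) = 46 (L(Q) = 34 - 1*(-12) = 34 + 12 = 46)
sqrt(-47407 + (((-7430 + S(-61)) + L(25)) + (25*(-42) + 54))) = sqrt(-47407 + (((-7430 + 1/(51 - 61)) + 46) + (25*(-42) + 54))) = sqrt(-47407 + (((-7430 + 1/(-10)) + 46) + (-1050 + 54))) = sqrt(-47407 + (((-7430 - 1/10) + 46) - 996)) = sqrt(-47407 + ((-74301/10 + 46) - 996)) = sqrt(-47407 + (-73841/10 - 996)) = sqrt(-47407 - 83801/10) = sqrt(-557871/10) = I*sqrt(5578710)/10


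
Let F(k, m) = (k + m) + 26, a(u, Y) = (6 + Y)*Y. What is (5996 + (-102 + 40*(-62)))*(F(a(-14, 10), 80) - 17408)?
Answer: -58522788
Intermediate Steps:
a(u, Y) = Y*(6 + Y)
F(k, m) = 26 + k + m
(5996 + (-102 + 40*(-62)))*(F(a(-14, 10), 80) - 17408) = (5996 + (-102 + 40*(-62)))*((26 + 10*(6 + 10) + 80) - 17408) = (5996 + (-102 - 2480))*((26 + 10*16 + 80) - 17408) = (5996 - 2582)*((26 + 160 + 80) - 17408) = 3414*(266 - 17408) = 3414*(-17142) = -58522788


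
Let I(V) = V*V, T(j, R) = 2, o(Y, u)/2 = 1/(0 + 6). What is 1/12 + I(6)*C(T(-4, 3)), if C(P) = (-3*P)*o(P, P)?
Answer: -863/12 ≈ -71.917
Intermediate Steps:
o(Y, u) = ⅓ (o(Y, u) = 2/(0 + 6) = 2/6 = 2*(⅙) = ⅓)
C(P) = -P (C(P) = -3*P*(⅓) = -P)
I(V) = V²
1/12 + I(6)*C(T(-4, 3)) = 1/12 + 6²*(-1*2) = 1/12 + 36*(-2) = 1/12 - 72 = -863/12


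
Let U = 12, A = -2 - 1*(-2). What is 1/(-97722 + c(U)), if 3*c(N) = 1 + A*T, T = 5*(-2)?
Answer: -3/293165 ≈ -1.0233e-5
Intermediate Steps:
A = 0 (A = -2 + 2 = 0)
T = -10
c(N) = 1/3 (c(N) = (1 + 0*(-10))/3 = (1 + 0)/3 = (1/3)*1 = 1/3)
1/(-97722 + c(U)) = 1/(-97722 + 1/3) = 1/(-293165/3) = -3/293165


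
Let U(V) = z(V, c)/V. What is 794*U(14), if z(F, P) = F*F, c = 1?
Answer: 11116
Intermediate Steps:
z(F, P) = F**2
U(V) = V (U(V) = V**2/V = V)
794*U(14) = 794*14 = 11116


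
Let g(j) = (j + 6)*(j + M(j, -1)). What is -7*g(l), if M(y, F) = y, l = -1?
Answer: 70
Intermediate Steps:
g(j) = 2*j*(6 + j) (g(j) = (j + 6)*(j + j) = (6 + j)*(2*j) = 2*j*(6 + j))
-7*g(l) = -14*(-1)*(6 - 1) = -14*(-1)*5 = -7*(-10) = 70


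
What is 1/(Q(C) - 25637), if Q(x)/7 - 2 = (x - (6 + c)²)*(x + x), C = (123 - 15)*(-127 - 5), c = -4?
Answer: 1/2846042217 ≈ 3.5137e-10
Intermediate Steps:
C = -14256 (C = 108*(-132) = -14256)
Q(x) = 14 + 14*x*(-4 + x) (Q(x) = 14 + 7*((x - (6 - 4)²)*(x + x)) = 14 + 7*((x - 1*2²)*(2*x)) = 14 + 7*((x - 1*4)*(2*x)) = 14 + 7*((x - 4)*(2*x)) = 14 + 7*((-4 + x)*(2*x)) = 14 + 7*(2*x*(-4 + x)) = 14 + 14*x*(-4 + x))
1/(Q(C) - 25637) = 1/((14 - 56*(-14256) + 14*(-14256)²) - 25637) = 1/((14 + 798336 + 14*203233536) - 25637) = 1/((14 + 798336 + 2845269504) - 25637) = 1/(2846067854 - 25637) = 1/2846042217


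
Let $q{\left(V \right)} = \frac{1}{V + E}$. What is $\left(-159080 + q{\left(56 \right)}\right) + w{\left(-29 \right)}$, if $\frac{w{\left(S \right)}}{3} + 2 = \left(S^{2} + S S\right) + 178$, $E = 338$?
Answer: $- \frac{60481363}{394} \approx -1.5351 \cdot 10^{5}$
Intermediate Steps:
$q{\left(V \right)} = \frac{1}{338 + V}$ ($q{\left(V \right)} = \frac{1}{V + 338} = \frac{1}{338 + V}$)
$w{\left(S \right)} = 528 + 6 S^{2}$ ($w{\left(S \right)} = -6 + 3 \left(\left(S^{2} + S S\right) + 178\right) = -6 + 3 \left(\left(S^{2} + S^{2}\right) + 178\right) = -6 + 3 \left(2 S^{2} + 178\right) = -6 + 3 \left(178 + 2 S^{2}\right) = -6 + \left(534 + 6 S^{2}\right) = 528 + 6 S^{2}$)
$\left(-159080 + q{\left(56 \right)}\right) + w{\left(-29 \right)} = \left(-159080 + \frac{1}{338 + 56}\right) + \left(528 + 6 \left(-29\right)^{2}\right) = \left(-159080 + \frac{1}{394}\right) + \left(528 + 6 \cdot 841\right) = \left(-159080 + \frac{1}{394}\right) + \left(528 + 5046\right) = - \frac{62677519}{394} + 5574 = - \frac{60481363}{394}$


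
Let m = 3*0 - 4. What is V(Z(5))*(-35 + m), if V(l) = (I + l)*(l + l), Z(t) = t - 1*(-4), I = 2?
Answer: -7722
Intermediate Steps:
Z(t) = 4 + t (Z(t) = t + 4 = 4 + t)
V(l) = 2*l*(2 + l) (V(l) = (2 + l)*(l + l) = (2 + l)*(2*l) = 2*l*(2 + l))
m = -4 (m = 0 - 4 = -4)
V(Z(5))*(-35 + m) = (2*(4 + 5)*(2 + (4 + 5)))*(-35 - 4) = (2*9*(2 + 9))*(-39) = (2*9*11)*(-39) = 198*(-39) = -7722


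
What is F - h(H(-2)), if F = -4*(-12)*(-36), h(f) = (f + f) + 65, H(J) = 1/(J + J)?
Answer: -3585/2 ≈ -1792.5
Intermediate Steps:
H(J) = 1/(2*J)
h(f) = 65 + 2*f (h(f) = 2*f + 65 = 65 + 2*f)
F = -1728 (F = 48*(-36) = -1728)
F - h(H(-2)) = -1728 - (65 + 2*((½)/(-2))) = -1728 - (65 + 2*((½)*(-½))) = -1728 - (65 + 2*(-¼)) = -1728 - (65 - ½) = -1728 - 1*129/2 = -1728 - 129/2 = -3585/2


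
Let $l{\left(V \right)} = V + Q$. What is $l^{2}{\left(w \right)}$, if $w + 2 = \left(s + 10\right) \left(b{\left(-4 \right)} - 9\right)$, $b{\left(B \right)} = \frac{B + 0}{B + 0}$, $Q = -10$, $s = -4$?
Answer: $3600$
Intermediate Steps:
$b{\left(B \right)} = 1$ ($b{\left(B \right)} = \frac{B}{B} = 1$)
$w = -50$ ($w = -2 + \left(-4 + 10\right) \left(1 - 9\right) = -2 + 6 \left(-8\right) = -2 - 48 = -50$)
$l{\left(V \right)} = -10 + V$ ($l{\left(V \right)} = V - 10 = -10 + V$)
$l^{2}{\left(w \right)} = \left(-10 - 50\right)^{2} = \left(-60\right)^{2} = 3600$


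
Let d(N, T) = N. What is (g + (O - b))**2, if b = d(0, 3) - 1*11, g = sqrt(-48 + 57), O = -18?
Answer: 16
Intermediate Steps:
g = 3 (g = sqrt(9) = 3)
b = -11 (b = 0 - 1*11 = 0 - 11 = -11)
(g + (O - b))**2 = (3 + (-18 - 1*(-11)))**2 = (3 + (-18 + 11))**2 = (3 - 7)**2 = (-4)**2 = 16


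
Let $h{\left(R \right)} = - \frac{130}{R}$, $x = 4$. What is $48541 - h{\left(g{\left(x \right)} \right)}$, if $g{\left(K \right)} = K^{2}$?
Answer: $\frac{388393}{8} \approx 48549.0$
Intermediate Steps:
$48541 - h{\left(g{\left(x \right)} \right)} = 48541 - - \frac{130}{4^{2}} = 48541 - - \frac{130}{16} = 48541 - \left(-130\right) \frac{1}{16} = 48541 - - \frac{65}{8} = 48541 + \frac{65}{8} = \frac{388393}{8}$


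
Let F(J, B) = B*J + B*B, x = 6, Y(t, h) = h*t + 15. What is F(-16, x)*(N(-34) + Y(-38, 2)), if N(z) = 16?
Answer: 2700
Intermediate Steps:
Y(t, h) = 15 + h*t
F(J, B) = B² + B*J (F(J, B) = B*J + B² = B² + B*J)
F(-16, x)*(N(-34) + Y(-38, 2)) = (6*(6 - 16))*(16 + (15 + 2*(-38))) = (6*(-10))*(16 + (15 - 76)) = -60*(16 - 61) = -60*(-45) = 2700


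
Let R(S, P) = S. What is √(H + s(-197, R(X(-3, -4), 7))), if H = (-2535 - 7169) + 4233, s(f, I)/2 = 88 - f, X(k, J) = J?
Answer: 13*I*√29 ≈ 70.007*I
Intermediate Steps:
s(f, I) = 176 - 2*f (s(f, I) = 2*(88 - f) = 176 - 2*f)
H = -5471 (H = -9704 + 4233 = -5471)
√(H + s(-197, R(X(-3, -4), 7))) = √(-5471 + (176 - 2*(-197))) = √(-5471 + (176 + 394)) = √(-5471 + 570) = √(-4901) = 13*I*√29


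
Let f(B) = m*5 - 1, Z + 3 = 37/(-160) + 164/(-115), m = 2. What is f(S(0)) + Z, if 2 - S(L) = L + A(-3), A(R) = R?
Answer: 15981/3680 ≈ 4.3427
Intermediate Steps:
S(L) = 5 - L (S(L) = 2 - (L - 3) = 2 - (-3 + L) = 2 + (3 - L) = 5 - L)
Z = -17139/3680 (Z = -3 + (37/(-160) + 164/(-115)) = -3 + (37*(-1/160) + 164*(-1/115)) = -3 + (-37/160 - 164/115) = -3 - 6099/3680 = -17139/3680 ≈ -4.6573)
f(B) = 9 (f(B) = 2*5 - 1 = 10 - 1 = 9)
f(S(0)) + Z = 9 - 17139/3680 = 15981/3680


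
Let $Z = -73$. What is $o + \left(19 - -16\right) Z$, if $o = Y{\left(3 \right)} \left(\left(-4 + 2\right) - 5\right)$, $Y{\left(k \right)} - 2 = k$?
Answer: $-2590$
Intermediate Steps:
$Y{\left(k \right)} = 2 + k$
$o = -35$ ($o = \left(2 + 3\right) \left(\left(-4 + 2\right) - 5\right) = 5 \left(-2 - 5\right) = 5 \left(-7\right) = -35$)
$o + \left(19 - -16\right) Z = -35 + \left(19 - -16\right) \left(-73\right) = -35 + \left(19 + 16\right) \left(-73\right) = -35 + 35 \left(-73\right) = -35 - 2555 = -2590$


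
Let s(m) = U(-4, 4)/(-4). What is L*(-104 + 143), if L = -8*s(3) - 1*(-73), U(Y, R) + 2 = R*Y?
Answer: 1443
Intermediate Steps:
U(Y, R) = -2 + R*Y
s(m) = 9/2 (s(m) = (-2 + 4*(-4))/(-4) = (-2 - 16)*(-¼) = -18*(-¼) = 9/2)
L = 37 (L = -8*9/2 - 1*(-73) = -36 + 73 = 37)
L*(-104 + 143) = 37*(-104 + 143) = 37*39 = 1443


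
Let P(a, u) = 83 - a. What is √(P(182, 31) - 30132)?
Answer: 3*I*√3359 ≈ 173.87*I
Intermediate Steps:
√(P(182, 31) - 30132) = √((83 - 1*182) - 30132) = √((83 - 182) - 30132) = √(-99 - 30132) = √(-30231) = 3*I*√3359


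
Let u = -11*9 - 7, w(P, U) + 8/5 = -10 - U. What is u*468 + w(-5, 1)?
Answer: -248103/5 ≈ -49621.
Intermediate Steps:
w(P, U) = -58/5 - U (w(P, U) = -8/5 + (-10 - U) = -58/5 - U)
u = -106 (u = -99 - 7 = -106)
u*468 + w(-5, 1) = -106*468 + (-58/5 - 1*1) = -49608 + (-58/5 - 1) = -49608 - 63/5 = -248103/5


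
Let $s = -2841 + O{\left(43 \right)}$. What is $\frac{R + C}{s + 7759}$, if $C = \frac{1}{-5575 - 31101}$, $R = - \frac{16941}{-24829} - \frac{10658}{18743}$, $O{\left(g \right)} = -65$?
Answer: $\frac{1939609978409}{82830558378962716} \approx 2.3417 \cdot 10^{-5}$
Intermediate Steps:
$R = \frac{52897681}{465369947}$ ($R = \left(-16941\right) \left(- \frac{1}{24829}\right) - \frac{10658}{18743} = \frac{16941}{24829} - \frac{10658}{18743} = \frac{52897681}{465369947} \approx 0.11367$)
$s = -2906$ ($s = -2841 - 65 = -2906$)
$C = - \frac{1}{36676}$ ($C = \frac{1}{-36676} = - \frac{1}{36676} \approx -2.7266 \cdot 10^{-5}$)
$\frac{R + C}{s + 7759} = \frac{\frac{52897681}{465369947} - \frac{1}{36676}}{-2906 + 7759} = \frac{1939609978409}{17067908176172 \cdot 4853} = \frac{1939609978409}{17067908176172} \cdot \frac{1}{4853} = \frac{1939609978409}{82830558378962716}$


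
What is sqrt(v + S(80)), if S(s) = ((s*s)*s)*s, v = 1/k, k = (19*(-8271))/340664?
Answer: 2*sqrt(28098340288276474)/52383 ≈ 6400.0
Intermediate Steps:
k = -157149/340664 (k = -157149*1/340664 = -157149/340664 ≈ -0.46130)
v = -340664/157149 (v = 1/(-157149/340664) = -340664/157149 ≈ -2.1678)
S(s) = s**4 (S(s) = (s**2*s)*s = s**3*s = s**4)
sqrt(v + S(80)) = sqrt(-340664/157149 + 80**4) = sqrt(-340664/157149 + 40960000) = sqrt(6436822699336/157149) = 2*sqrt(28098340288276474)/52383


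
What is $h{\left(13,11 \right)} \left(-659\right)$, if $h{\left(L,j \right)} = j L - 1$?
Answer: $-93578$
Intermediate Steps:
$h{\left(L,j \right)} = -1 + L j$ ($h{\left(L,j \right)} = L j - 1 = -1 + L j$)
$h{\left(13,11 \right)} \left(-659\right) = \left(-1 + 13 \cdot 11\right) \left(-659\right) = \left(-1 + 143\right) \left(-659\right) = 142 \left(-659\right) = -93578$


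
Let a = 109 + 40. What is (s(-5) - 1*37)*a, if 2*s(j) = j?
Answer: -11771/2 ≈ -5885.5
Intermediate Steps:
a = 149
s(j) = j/2
(s(-5) - 1*37)*a = ((½)*(-5) - 1*37)*149 = (-5/2 - 37)*149 = -79/2*149 = -11771/2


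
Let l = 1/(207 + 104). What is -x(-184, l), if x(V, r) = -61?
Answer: 61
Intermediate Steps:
l = 1/311 ≈ 0.0032154
-x(-184, l) = -1*(-61) = 61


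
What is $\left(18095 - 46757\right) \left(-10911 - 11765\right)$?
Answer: $649939512$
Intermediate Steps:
$\left(18095 - 46757\right) \left(-10911 - 11765\right) = \left(-28662\right) \left(-22676\right) = 649939512$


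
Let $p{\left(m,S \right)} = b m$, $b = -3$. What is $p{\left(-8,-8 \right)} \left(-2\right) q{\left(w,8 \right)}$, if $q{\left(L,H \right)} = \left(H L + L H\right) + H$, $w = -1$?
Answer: $384$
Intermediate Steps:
$p{\left(m,S \right)} = - 3 m$
$q{\left(L,H \right)} = H + 2 H L$ ($q{\left(L,H \right)} = \left(H L + H L\right) + H = 2 H L + H = H + 2 H L$)
$p{\left(-8,-8 \right)} \left(-2\right) q{\left(w,8 \right)} = \left(-3\right) \left(-8\right) \left(-2\right) 8 \left(1 + 2 \left(-1\right)\right) = 24 \left(-2\right) 8 \left(1 - 2\right) = - 48 \cdot 8 \left(-1\right) = \left(-48\right) \left(-8\right) = 384$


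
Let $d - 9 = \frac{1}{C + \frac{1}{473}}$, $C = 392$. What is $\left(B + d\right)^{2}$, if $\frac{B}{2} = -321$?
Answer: $\frac{13775361975406144}{34379463889} \approx 4.0069 \cdot 10^{5}$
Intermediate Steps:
$B = -642$ ($B = 2 \left(-321\right) = -642$)
$d = \frac{1669226}{185417}$ ($d = 9 + \frac{1}{392 + \frac{1}{473}} = 9 + \frac{1}{\frac{185417}{473}} = 9 + \frac{473}{185417} = \frac{1669226}{185417} \approx 9.0025$)
$\left(B + d\right)^{2} = \left(-642 + \frac{1669226}{185417}\right)^{2} = \left(- \frac{117368488}{185417}\right)^{2} = \frac{13775361975406144}{34379463889}$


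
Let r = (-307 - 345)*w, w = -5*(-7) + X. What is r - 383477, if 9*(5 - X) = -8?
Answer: -3691229/9 ≈ -4.1014e+5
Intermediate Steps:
X = 53/9 (X = 5 - ⅑*(-8) = 5 + 8/9 = 53/9 ≈ 5.8889)
w = 368/9 (w = -5*(-7) + 53/9 = 35 + 53/9 = 368/9 ≈ 40.889)
r = -239936/9 (r = (-307 - 345)*(368/9) = -652*368/9 = -239936/9 ≈ -26660.)
r - 383477 = -239936/9 - 383477 = -3691229/9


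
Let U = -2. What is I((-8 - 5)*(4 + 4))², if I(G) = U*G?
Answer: 43264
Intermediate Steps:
I(G) = -2*G
I((-8 - 5)*(4 + 4))² = (-2*(-8 - 5)*(4 + 4))² = (-(-26)*8)² = (-2*(-104))² = 208² = 43264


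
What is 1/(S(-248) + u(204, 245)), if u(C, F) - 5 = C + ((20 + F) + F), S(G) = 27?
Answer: 1/746 ≈ 0.0013405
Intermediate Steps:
u(C, F) = 25 + C + 2*F (u(C, F) = 5 + (C + ((20 + F) + F)) = 5 + (C + (20 + 2*F)) = 5 + (20 + C + 2*F) = 25 + C + 2*F)
1/(S(-248) + u(204, 245)) = 1/(27 + (25 + 204 + 2*245)) = 1/(27 + (25 + 204 + 490)) = 1/(27 + 719) = 1/746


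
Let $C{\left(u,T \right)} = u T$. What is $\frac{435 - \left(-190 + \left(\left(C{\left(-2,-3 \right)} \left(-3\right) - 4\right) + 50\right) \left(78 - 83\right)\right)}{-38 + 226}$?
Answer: $\frac{765}{188} \approx 4.0691$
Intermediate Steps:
$C{\left(u,T \right)} = T u$
$\frac{435 - \left(-190 + \left(\left(C{\left(-2,-3 \right)} \left(-3\right) - 4\right) + 50\right) \left(78 - 83\right)\right)}{-38 + 226} = \frac{435 + \left(190 - \left(\left(\left(-3\right) \left(-2\right) \left(-3\right) - 4\right) + 50\right) \left(78 - 83\right)\right)}{-38 + 226} = \frac{435 + \left(190 - \left(\left(6 \left(-3\right) - 4\right) + 50\right) \left(-5\right)\right)}{188} = \left(435 + \left(190 - \left(\left(-18 - 4\right) + 50\right) \left(-5\right)\right)\right) \frac{1}{188} = \left(435 + \left(190 - \left(-22 + 50\right) \left(-5\right)\right)\right) \frac{1}{188} = \left(435 + \left(190 - 28 \left(-5\right)\right)\right) \frac{1}{188} = \left(435 + \left(190 - -140\right)\right) \frac{1}{188} = \left(435 + \left(190 + 140\right)\right) \frac{1}{188} = \left(435 + 330\right) \frac{1}{188} = 765 \cdot \frac{1}{188} = \frac{765}{188}$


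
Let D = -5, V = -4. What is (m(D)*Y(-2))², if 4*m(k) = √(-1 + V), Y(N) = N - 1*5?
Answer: -245/16 ≈ -15.313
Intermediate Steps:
Y(N) = -5 + N (Y(N) = N - 5 = -5 + N)
m(k) = I*√5/4 (m(k) = √(-1 - 4)/4 = √(-5)/4 = (I*√5)/4 = I*√5/4)
(m(D)*Y(-2))² = ((I*√5/4)*(-5 - 2))² = ((I*√5/4)*(-7))² = (-7*I*√5/4)² = -245/16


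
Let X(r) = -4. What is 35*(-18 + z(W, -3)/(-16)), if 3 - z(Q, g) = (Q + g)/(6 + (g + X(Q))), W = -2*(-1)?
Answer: -5075/8 ≈ -634.38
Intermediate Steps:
W = 2
z(Q, g) = 3 - (Q + g)/(2 + g) (z(Q, g) = 3 - (Q + g)/(6 + (g - 4)) = 3 - (Q + g)/(6 + (-4 + g)) = 3 - (Q + g)/(2 + g))
35*(-18 + z(W, -3)/(-16)) = 35*(-18 + ((6 - 1*2 + 2*(-3))/(2 - 3))/(-16)) = 35*(-18 + ((6 - 2 - 6)/(-1))*(-1/16)) = 35*(-18 - 1*(-2)*(-1/16)) = 35*(-18 + 2*(-1/16)) = 35*(-18 - ⅛) = 35*(-145/8) = -5075/8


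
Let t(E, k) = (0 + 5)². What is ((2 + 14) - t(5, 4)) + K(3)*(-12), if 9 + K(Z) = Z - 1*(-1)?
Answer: 51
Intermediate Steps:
t(E, k) = 25 (t(E, k) = 5² = 25)
K(Z) = -8 + Z (K(Z) = -9 + (Z - 1*(-1)) = -9 + (Z + 1) = -9 + (1 + Z) = -8 + Z)
((2 + 14) - t(5, 4)) + K(3)*(-12) = ((2 + 14) - 1*25) + (-8 + 3)*(-12) = (16 - 25) - 5*(-12) = -9 + 60 = 51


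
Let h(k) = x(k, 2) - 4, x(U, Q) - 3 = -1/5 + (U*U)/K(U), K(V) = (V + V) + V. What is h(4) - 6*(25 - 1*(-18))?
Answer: -3868/15 ≈ -257.87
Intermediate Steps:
K(V) = 3*V (K(V) = 2*V + V = 3*V)
x(U, Q) = 14/5 + U/3 (x(U, Q) = 3 + (-1/5 + (U*U)/((3*U))) = 3 + (-1*⅕ + U²*(1/(3*U))) = 3 + (-⅕ + U/3) = 14/5 + U/3)
h(k) = -6/5 + k/3 (h(k) = (14/5 + k/3) - 4 = -6/5 + k/3)
h(4) - 6*(25 - 1*(-18)) = (-6/5 + (⅓)*4) - 6*(25 - 1*(-18)) = (-6/5 + 4/3) - 6*(25 + 18) = 2/15 - 6*43 = 2/15 - 258 = -3868/15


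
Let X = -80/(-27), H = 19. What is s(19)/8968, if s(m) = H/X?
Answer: 27/37760 ≈ 0.00071504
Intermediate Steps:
X = 80/27 (X = -80*(-1/27) = 80/27 ≈ 2.9630)
s(m) = 513/80 (s(m) = 19/(80/27) = 19*(27/80) = 513/80)
s(19)/8968 = (513/80)/8968 = (513/80)*(1/8968) = 27/37760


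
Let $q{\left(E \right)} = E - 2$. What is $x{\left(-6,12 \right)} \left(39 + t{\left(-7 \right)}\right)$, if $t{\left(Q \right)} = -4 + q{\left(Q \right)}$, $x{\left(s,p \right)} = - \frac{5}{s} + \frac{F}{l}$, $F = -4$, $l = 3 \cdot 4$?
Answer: $13$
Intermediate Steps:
$l = 12$
$q{\left(E \right)} = -2 + E$
$x{\left(s,p \right)} = - \frac{1}{3} - \frac{5}{s}$ ($x{\left(s,p \right)} = - \frac{5}{s} - \frac{4}{12} = - \frac{5}{s} - \frac{1}{3} = - \frac{1}{3} - \frac{5}{s}$)
$t{\left(Q \right)} = -6 + Q$ ($t{\left(Q \right)} = -4 + \left(-2 + Q\right) = -6 + Q$)
$x{\left(-6,12 \right)} \left(39 + t{\left(-7 \right)}\right) = \frac{-15 - -6}{3 \left(-6\right)} \left(39 - 13\right) = \frac{1}{3} \left(- \frac{1}{6}\right) \left(-15 + 6\right) \left(39 - 13\right) = \frac{1}{3} \left(- \frac{1}{6}\right) \left(-9\right) 26 = \frac{1}{2} \cdot 26 = 13$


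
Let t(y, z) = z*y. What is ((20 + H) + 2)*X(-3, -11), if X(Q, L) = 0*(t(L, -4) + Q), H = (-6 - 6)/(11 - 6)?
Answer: 0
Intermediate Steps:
t(y, z) = y*z
H = -12/5 ≈ -2.4000
X(Q, L) = 0 (X(Q, L) = 0*(L*(-4) + Q) = 0*(-4*L + Q) = 0*(Q - 4*L) = 0)
((20 + H) + 2)*X(-3, -11) = ((20 - 12/5) + 2)*0 = (88/5 + 2)*0 = (98/5)*0 = 0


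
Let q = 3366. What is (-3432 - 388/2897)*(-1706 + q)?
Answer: -16505200720/2897 ≈ -5.6973e+6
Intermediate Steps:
(-3432 - 388/2897)*(-1706 + q) = (-3432 - 388/2897)*(-1706 + 3366) = (-3432 - 388*1/2897)*1660 = (-3432 - 388/2897)*1660 = -9942892/2897*1660 = -16505200720/2897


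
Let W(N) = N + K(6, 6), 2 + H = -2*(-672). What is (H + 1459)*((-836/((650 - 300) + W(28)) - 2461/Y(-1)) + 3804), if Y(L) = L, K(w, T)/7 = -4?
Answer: 3069775557/175 ≈ 1.7542e+7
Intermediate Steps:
K(w, T) = -28 (K(w, T) = 7*(-4) = -28)
H = 1342 (H = -2 - 2*(-672) = -2 + 1344 = 1342)
W(N) = -28 + N (W(N) = N - 28 = -28 + N)
(H + 1459)*((-836/((650 - 300) + W(28)) - 2461/Y(-1)) + 3804) = (1342 + 1459)*((-836/((650 - 300) + (-28 + 28)) - 2461/(-1)) + 3804) = 2801*((-836/(350 + 0) - 2461*(-1)) + 3804) = 2801*((-836/350 + 2461) + 3804) = 2801*((-836*1/350 + 2461) + 3804) = 2801*((-418/175 + 2461) + 3804) = 2801*(430257/175 + 3804) = 2801*(1095957/175) = 3069775557/175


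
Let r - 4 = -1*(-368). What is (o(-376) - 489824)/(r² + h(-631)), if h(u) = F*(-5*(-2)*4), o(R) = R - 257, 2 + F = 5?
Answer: -490457/138504 ≈ -3.5411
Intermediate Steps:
F = 3 (F = -2 + 5 = 3)
o(R) = -257 + R
h(u) = 120 (h(u) = 3*(-5*(-2)*4) = 3*(10*4) = 3*40 = 120)
r = 372 (r = 4 - 1*(-368) = 4 + 368 = 372)
(o(-376) - 489824)/(r² + h(-631)) = ((-257 - 376) - 489824)/(372² + 120) = (-633 - 489824)/(138384 + 120) = -490457/138504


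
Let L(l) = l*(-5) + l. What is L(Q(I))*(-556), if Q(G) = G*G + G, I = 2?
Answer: 13344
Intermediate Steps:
Q(G) = G + G**2 (Q(G) = G**2 + G = G + G**2)
L(l) = -4*l (L(l) = -5*l + l = -4*l)
L(Q(I))*(-556) = -8*(1 + 2)*(-556) = -8*3*(-556) = -4*6*(-556) = -24*(-556) = 13344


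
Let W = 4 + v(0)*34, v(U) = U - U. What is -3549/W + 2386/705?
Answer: -2492501/2820 ≈ -883.87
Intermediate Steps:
v(U) = 0
W = 4 (W = 4 + 0*34 = 4 + 0 = 4)
-3549/W + 2386/705 = -3549/4 + 2386/705 = -2492501/2820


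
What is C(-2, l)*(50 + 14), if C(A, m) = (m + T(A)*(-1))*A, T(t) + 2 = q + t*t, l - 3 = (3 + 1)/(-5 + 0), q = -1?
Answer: -768/5 ≈ -153.60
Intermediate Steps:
l = 11/5 (l = 3 + (3 + 1)/(-5 + 0) = 3 + 4/(-5) = 3 + 4*(-⅕) = 3 - ⅘ = 11/5 ≈ 2.2000)
T(t) = -3 + t² (T(t) = -2 + (-1 + t*t) = -2 + (-1 + t²) = -3 + t²)
C(A, m) = A*(3 + m - A²) (C(A, m) = (m + (-3 + A²)*(-1))*A = (m + (3 - A²))*A = (3 + m - A²)*A = A*(3 + m - A²))
C(-2, l)*(50 + 14) = (-2*(3 + 11/5 - 1*(-2)²))*(50 + 14) = -2*(3 + 11/5 - 1*4)*64 = -2*(3 + 11/5 - 4)*64 = -2*6/5*64 = -12/5*64 = -768/5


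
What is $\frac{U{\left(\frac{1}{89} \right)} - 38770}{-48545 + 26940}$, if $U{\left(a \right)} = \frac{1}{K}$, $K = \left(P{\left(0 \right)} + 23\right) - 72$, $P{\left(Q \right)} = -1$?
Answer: $\frac{1938501}{1080250} \approx 1.7945$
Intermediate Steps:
$K = -50$ ($K = \left(-1 + 23\right) - 72 = 22 - 72 = -50$)
$U{\left(a \right)} = - \frac{1}{50}$ ($U{\left(a \right)} = \frac{1}{-50} = - \frac{1}{50}$)
$\frac{U{\left(\frac{1}{89} \right)} - 38770}{-48545 + 26940} = \frac{- \frac{1}{50} - 38770}{-48545 + 26940} = - \frac{1938501}{50 \left(-21605\right)} = \left(- \frac{1938501}{50}\right) \left(- \frac{1}{21605}\right) = \frac{1938501}{1080250}$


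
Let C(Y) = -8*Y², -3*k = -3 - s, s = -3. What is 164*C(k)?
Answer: 0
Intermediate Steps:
k = 0 (k = -(-3 - 1*(-3))/3 = -(-3 + 3)/3 = -⅓*0 = 0)
164*C(k) = 164*(-8*0²) = 164*(-8*0) = 164*0 = 0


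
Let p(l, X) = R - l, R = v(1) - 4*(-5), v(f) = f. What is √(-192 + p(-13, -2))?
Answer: I*√158 ≈ 12.57*I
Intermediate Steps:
R = 21 (R = 1 - 4*(-5) = 1 + 20 = 21)
p(l, X) = 21 - l
√(-192 + p(-13, -2)) = √(-192 + (21 - 1*(-13))) = √(-192 + (21 + 13)) = √(-192 + 34) = √(-158) = I*√158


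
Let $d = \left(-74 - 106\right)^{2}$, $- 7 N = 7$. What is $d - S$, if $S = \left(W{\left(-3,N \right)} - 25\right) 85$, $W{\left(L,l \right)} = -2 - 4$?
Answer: $35035$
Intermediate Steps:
$N = -1$ ($N = \left(- \frac{1}{7}\right) 7 = -1$)
$W{\left(L,l \right)} = -6$
$S = -2635$ ($S = \left(-6 - 25\right) 85 = \left(-31\right) 85 = -2635$)
$d = 32400$ ($d = \left(-180\right)^{2} = 32400$)
$d - S = 32400 - -2635 = 32400 + 2635 = 35035$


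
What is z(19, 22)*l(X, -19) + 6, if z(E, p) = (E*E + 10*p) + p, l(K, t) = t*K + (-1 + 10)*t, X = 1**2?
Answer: -114564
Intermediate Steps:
X = 1
l(K, t) = 9*t + K*t (l(K, t) = K*t + 9*t = 9*t + K*t)
z(E, p) = E**2 + 11*p (z(E, p) = (E**2 + 10*p) + p = E**2 + 11*p)
z(19, 22)*l(X, -19) + 6 = (19**2 + 11*22)*(-19*(9 + 1)) + 6 = (361 + 242)*(-19*10) + 6 = 603*(-190) + 6 = -114570 + 6 = -114564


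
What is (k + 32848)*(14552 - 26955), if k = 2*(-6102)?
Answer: -256047532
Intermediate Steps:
k = -12204
(k + 32848)*(14552 - 26955) = (-12204 + 32848)*(14552 - 26955) = 20644*(-12403) = -256047532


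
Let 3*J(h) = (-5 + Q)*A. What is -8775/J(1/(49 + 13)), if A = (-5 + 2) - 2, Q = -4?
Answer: -585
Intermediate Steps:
A = -5 (A = -3 - 2 = -5)
J(h) = 15 (J(h) = ((-5 - 4)*(-5))/3 = (-9*(-5))/3 = (1/3)*45 = 15)
-8775/J(1/(49 + 13)) = -8775/15 = -8775*1/15 = -585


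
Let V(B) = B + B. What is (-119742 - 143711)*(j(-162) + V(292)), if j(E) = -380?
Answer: -53744412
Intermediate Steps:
V(B) = 2*B
(-119742 - 143711)*(j(-162) + V(292)) = (-119742 - 143711)*(-380 + 2*292) = -263453*(-380 + 584) = -263453*204 = -53744412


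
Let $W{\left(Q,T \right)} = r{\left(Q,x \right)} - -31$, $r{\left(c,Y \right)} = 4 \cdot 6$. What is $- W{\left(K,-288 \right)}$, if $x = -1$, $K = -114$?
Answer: $-55$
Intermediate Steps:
$r{\left(c,Y \right)} = 24$
$W{\left(Q,T \right)} = 55$ ($W{\left(Q,T \right)} = 24 - -31 = 24 + 31 = 55$)
$- W{\left(K,-288 \right)} = \left(-1\right) 55 = -55$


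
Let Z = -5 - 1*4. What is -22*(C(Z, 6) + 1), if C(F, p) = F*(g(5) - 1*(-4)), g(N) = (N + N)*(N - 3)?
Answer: 4730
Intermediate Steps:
Z = -9 (Z = -5 - 4 = -9)
g(N) = 2*N*(-3 + N) (g(N) = (2*N)*(-3 + N) = 2*N*(-3 + N))
C(F, p) = 24*F (C(F, p) = F*(2*5*(-3 + 5) - 1*(-4)) = F*(2*5*2 + 4) = F*(20 + 4) = F*24 = 24*F)
-22*(C(Z, 6) + 1) = -22*(24*(-9) + 1) = -22*(-216 + 1) = -22*(-215) = 4730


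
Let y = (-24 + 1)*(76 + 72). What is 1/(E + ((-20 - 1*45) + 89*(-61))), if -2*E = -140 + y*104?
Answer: 1/171584 ≈ 5.8280e-6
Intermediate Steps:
y = -3404 (y = -23*148 = -3404)
E = 177078 (E = -(-140 - 3404*104)/2 = -(-140 - 354016)/2 = -½*(-354156) = 177078)
1/(E + ((-20 - 1*45) + 89*(-61))) = 1/(177078 + ((-20 - 1*45) + 89*(-61))) = 1/(177078 + ((-20 - 45) - 5429)) = 1/(177078 + (-65 - 5429)) = 1/(177078 - 5494) = 1/171584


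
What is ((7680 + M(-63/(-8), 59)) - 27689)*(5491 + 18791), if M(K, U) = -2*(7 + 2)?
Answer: -486295614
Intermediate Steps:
M(K, U) = -18 (M(K, U) = -2*9 = -18)
((7680 + M(-63/(-8), 59)) - 27689)*(5491 + 18791) = ((7680 - 18) - 27689)*(5491 + 18791) = (7662 - 27689)*24282 = -20027*24282 = -486295614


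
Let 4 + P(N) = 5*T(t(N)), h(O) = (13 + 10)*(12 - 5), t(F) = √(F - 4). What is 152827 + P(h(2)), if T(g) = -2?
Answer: 152813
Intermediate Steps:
t(F) = √(-4 + F)
h(O) = 161 (h(O) = 23*7 = 161)
P(N) = -14 (P(N) = -4 + 5*(-2) = -4 - 10 = -14)
152827 + P(h(2)) = 152827 - 14 = 152813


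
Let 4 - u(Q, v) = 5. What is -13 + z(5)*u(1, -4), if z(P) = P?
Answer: -18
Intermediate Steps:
u(Q, v) = -1 (u(Q, v) = 4 - 1*5 = 4 - 5 = -1)
-13 + z(5)*u(1, -4) = -13 + 5*(-1) = -13 - 5 = -18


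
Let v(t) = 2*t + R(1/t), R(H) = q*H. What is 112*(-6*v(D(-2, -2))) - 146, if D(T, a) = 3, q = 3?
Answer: -4850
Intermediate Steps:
R(H) = 3*H
v(t) = 2*t + 3/t
112*(-6*v(D(-2, -2))) - 146 = 112*(-6*(2*3 + 3/3)) - 146 = 112*(-6*(6 + 3*(⅓))) - 146 = 112*(-6*(6 + 1)) - 146 = 112*(-6*7) - 146 = 112*(-42) - 146 = -4704 - 146 = -4850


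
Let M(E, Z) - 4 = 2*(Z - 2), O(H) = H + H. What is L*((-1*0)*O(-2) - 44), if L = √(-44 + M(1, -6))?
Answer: -88*I*√14 ≈ -329.27*I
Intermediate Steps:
O(H) = 2*H
M(E, Z) = 2*Z (M(E, Z) = 4 + 2*(Z - 2) = 4 + 2*(-2 + Z) = 4 + (-4 + 2*Z) = 2*Z)
L = 2*I*√14 (L = √(-44 + 2*(-6)) = √(-44 - 12) = √(-56) = 2*I*√14 ≈ 7.4833*I)
L*((-1*0)*O(-2) - 44) = (2*I*√14)*((-1*0)*(2*(-2)) - 44) = (2*I*√14)*(0*(-4) - 44) = (2*I*√14)*(0 - 44) = (2*I*√14)*(-44) = -88*I*√14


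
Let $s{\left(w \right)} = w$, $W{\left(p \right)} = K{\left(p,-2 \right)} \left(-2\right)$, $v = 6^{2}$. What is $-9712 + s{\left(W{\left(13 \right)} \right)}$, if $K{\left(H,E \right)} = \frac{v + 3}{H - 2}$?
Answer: $- \frac{106910}{11} \approx -9719.1$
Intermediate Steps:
$v = 36$
$K{\left(H,E \right)} = \frac{39}{-2 + H}$ ($K{\left(H,E \right)} = \frac{36 + 3}{H - 2} = \frac{39}{-2 + H}$)
$W{\left(p \right)} = - \frac{78}{-2 + p}$ ($W{\left(p \right)} = \frac{39}{-2 + p} \left(-2\right) = - \frac{78}{-2 + p}$)
$-9712 + s{\left(W{\left(13 \right)} \right)} = -9712 - \frac{78}{-2 + 13} = -9712 - \frac{78}{11} = - \frac{106910}{11}$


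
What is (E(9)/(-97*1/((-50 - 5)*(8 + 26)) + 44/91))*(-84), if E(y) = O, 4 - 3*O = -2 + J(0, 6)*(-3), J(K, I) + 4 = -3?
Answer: 23823800/30369 ≈ 784.48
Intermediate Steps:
J(K, I) = -7 (J(K, I) = -4 - 3 = -7)
O = -5 (O = 4/3 - (-2 - 7*(-3))/3 = 4/3 - (-2 + 21)/3 = 4/3 - 1/3*19 = 4/3 - 19/3 = -5)
E(y) = -5
(E(9)/(-97*1/((-50 - 5)*(8 + 26)) + 44/91))*(-84) = (-5/(-97*1/((-50 - 5)*(8 + 26)) + 44/91))*(-84) = (-5/(-97/((-55*34)) + 44*(1/91)))*(-84) = (-5/(-97/(-1870) + 44/91))*(-84) = (-5/(-97*(-1/1870) + 44/91))*(-84) = (-5/(97/1870 + 44/91))*(-84) = (-5/(91107/170170))*(-84) = ((170170/91107)*(-5))*(-84) = -850850/91107*(-84) = 23823800/30369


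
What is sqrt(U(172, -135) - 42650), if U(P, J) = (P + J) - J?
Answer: I*sqrt(42478) ≈ 206.1*I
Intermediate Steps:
U(P, J) = P (U(P, J) = (J + P) - J = P)
sqrt(U(172, -135) - 42650) = sqrt(172 - 42650) = sqrt(-42478) = I*sqrt(42478)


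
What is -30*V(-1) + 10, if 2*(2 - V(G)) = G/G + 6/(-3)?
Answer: -65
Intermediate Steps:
V(G) = 5/2 (V(G) = 2 - (G/G + 6/(-3))/2 = 2 - (1 + 6*(-⅓))/2 = 2 - (1 - 2)/2 = 2 - ½*(-1) = 2 + ½ = 5/2)
-30*V(-1) + 10 = -30*5/2 + 10 = -75 + 10 = -65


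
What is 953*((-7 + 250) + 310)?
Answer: 527009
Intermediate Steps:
953*((-7 + 250) + 310) = 953*(243 + 310) = 953*553 = 527009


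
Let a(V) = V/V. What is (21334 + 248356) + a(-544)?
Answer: 269691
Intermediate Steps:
a(V) = 1
(21334 + 248356) + a(-544) = (21334 + 248356) + 1 = 269690 + 1 = 269691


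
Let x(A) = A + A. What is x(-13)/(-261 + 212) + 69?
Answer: 3407/49 ≈ 69.531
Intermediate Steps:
x(A) = 2*A
x(-13)/(-261 + 212) + 69 = (2*(-13))/(-261 + 212) + 69 = -26/(-49) + 69 = -1/49*(-26) + 69 = 26/49 + 69 = 3407/49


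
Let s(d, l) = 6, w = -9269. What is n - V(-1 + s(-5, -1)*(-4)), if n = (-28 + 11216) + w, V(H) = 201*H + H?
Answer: 6969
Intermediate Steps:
V(H) = 202*H
n = 1919 (n = (-28 + 11216) - 9269 = 11188 - 9269 = 1919)
n - V(-1 + s(-5, -1)*(-4)) = 1919 - 202*(-1 + 6*(-4)) = 1919 - 202*(-1 - 24) = 1919 - 202*(-25) = 1919 - 1*(-5050) = 1919 + 5050 = 6969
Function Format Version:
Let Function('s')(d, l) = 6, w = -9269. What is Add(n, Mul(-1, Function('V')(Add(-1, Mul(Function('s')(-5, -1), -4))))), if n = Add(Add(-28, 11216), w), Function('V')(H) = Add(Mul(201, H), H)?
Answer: 6969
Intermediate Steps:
Function('V')(H) = Mul(202, H)
n = 1919 (n = Add(Add(-28, 11216), -9269) = Add(11188, -9269) = 1919)
Add(n, Mul(-1, Function('V')(Add(-1, Mul(Function('s')(-5, -1), -4))))) = Add(1919, Mul(-1, Mul(202, Add(-1, Mul(6, -4))))) = Add(1919, Mul(-1, Mul(202, Add(-1, -24)))) = Add(1919, Mul(-1, Mul(202, -25))) = Add(1919, Mul(-1, -5050)) = Add(1919, 5050) = 6969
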